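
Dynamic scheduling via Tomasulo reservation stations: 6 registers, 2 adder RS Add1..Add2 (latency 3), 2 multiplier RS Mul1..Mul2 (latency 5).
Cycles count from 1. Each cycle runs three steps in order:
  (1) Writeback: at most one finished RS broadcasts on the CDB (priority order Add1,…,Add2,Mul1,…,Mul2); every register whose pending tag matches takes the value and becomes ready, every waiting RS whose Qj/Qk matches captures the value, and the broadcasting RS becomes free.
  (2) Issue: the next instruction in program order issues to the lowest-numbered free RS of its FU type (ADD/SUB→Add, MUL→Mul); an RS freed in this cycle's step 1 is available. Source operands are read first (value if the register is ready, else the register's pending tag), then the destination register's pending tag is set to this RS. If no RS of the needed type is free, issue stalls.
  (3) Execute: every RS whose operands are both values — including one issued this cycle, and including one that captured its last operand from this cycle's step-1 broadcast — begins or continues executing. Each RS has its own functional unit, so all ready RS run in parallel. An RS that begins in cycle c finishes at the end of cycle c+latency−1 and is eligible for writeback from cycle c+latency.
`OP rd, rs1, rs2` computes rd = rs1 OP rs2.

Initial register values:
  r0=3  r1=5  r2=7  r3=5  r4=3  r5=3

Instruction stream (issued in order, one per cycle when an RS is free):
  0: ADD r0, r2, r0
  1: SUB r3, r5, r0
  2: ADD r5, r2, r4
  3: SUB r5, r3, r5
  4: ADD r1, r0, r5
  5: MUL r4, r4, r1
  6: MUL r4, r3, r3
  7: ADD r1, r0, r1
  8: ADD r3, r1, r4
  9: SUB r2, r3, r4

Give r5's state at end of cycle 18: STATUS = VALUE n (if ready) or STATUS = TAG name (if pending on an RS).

STATUS = VALUE -17

  c1: issue ADD r0<-Add1  regs: r0:Add1,r1:5,r2:7,r3:5,r4:3,r5:3
  c2: issue SUB r3<-Add2  regs: r0:Add1,r1:5,r2:7,r3:Add2,r4:3,r5:3
  c3: stall  regs: r0:Add1,r1:5,r2:7,r3:Add2,r4:3,r5:3
  c4: CDB Add1=10; issue ADD r5<-Add1  regs: r0:10,r1:5,r2:7,r3:Add2,r4:3,r5:Add1
  c5: stall  regs: r0:10,r1:5,r2:7,r3:Add2,r4:3,r5:Add1
  c6: stall  regs: r0:10,r1:5,r2:7,r3:Add2,r4:3,r5:Add1
  c7: CDB Add1=10; issue SUB r5<-Add1  regs: r0:10,r1:5,r2:7,r3:Add2,r4:3,r5:Add1
  c8: CDB Add2=-7; issue ADD r1<-Add2  regs: r0:10,r1:Add2,r2:7,r3:-7,r4:3,r5:Add1
  c9: issue MUL r4<-Mul1  regs: r0:10,r1:Add2,r2:7,r3:-7,r4:Mul1,r5:Add1
  c10: issue MUL r4<-Mul2  regs: r0:10,r1:Add2,r2:7,r3:-7,r4:Mul2,r5:Add1
  c11: CDB Add1=-17; issue ADD r1<-Add1  regs: r0:10,r1:Add1,r2:7,r3:-7,r4:Mul2,r5:-17
  c12: stall  regs: r0:10,r1:Add1,r2:7,r3:-7,r4:Mul2,r5:-17
  c13: stall  regs: r0:10,r1:Add1,r2:7,r3:-7,r4:Mul2,r5:-17
  c14: CDB Add2=-7; issue ADD r3<-Add2  regs: r0:10,r1:Add1,r2:7,r3:Add2,r4:Mul2,r5:-17
  c15: CDB Mul2=49; stall  regs: r0:10,r1:Add1,r2:7,r3:Add2,r4:49,r5:-17
  c16: stall  regs: r0:10,r1:Add1,r2:7,r3:Add2,r4:49,r5:-17
  c17: CDB Add1=3; issue SUB r2<-Add1  regs: r0:10,r1:3,r2:Add1,r3:Add2,r4:49,r5:-17
  c18: -  regs: r0:10,r1:3,r2:Add1,r3:Add2,r4:49,r5:-17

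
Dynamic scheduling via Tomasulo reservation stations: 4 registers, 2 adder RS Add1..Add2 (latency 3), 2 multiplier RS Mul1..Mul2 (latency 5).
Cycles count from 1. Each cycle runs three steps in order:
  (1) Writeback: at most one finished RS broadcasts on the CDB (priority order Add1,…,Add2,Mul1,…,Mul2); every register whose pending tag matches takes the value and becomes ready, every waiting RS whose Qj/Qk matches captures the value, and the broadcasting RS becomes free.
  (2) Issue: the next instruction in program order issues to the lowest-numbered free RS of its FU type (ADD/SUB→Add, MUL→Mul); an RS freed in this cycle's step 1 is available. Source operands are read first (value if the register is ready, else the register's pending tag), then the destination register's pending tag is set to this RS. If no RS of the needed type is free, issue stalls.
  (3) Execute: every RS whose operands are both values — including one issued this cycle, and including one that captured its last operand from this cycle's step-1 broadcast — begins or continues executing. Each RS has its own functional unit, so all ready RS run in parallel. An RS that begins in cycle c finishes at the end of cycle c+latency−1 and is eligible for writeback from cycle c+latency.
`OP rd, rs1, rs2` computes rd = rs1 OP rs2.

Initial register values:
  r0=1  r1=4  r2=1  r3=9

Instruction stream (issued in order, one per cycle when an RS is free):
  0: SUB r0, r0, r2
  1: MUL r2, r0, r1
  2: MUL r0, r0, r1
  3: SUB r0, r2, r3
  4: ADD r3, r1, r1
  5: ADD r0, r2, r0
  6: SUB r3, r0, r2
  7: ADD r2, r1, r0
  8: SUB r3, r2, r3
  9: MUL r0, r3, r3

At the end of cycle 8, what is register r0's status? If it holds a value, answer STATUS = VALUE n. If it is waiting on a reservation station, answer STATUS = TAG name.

cycle 1: issue SUB r0<-Add1 // r0:Add1,r1:4,r2:1,r3:9
cycle 2: issue MUL r2<-Mul1 // r0:Add1,r1:4,r2:Mul1,r3:9
cycle 3: issue MUL r0<-Mul2 // r0:Mul2,r1:4,r2:Mul1,r3:9
cycle 4: CDB Add1=0; issue SUB r0<-Add1 // r0:Add1,r1:4,r2:Mul1,r3:9
cycle 5: issue ADD r3<-Add2 // r0:Add1,r1:4,r2:Mul1,r3:Add2
cycle 6: stall // r0:Add1,r1:4,r2:Mul1,r3:Add2
cycle 7: stall // r0:Add1,r1:4,r2:Mul1,r3:Add2
cycle 8: CDB Add2=8; issue ADD r0<-Add2 // r0:Add2,r1:4,r2:Mul1,r3:8

STATUS = TAG Add2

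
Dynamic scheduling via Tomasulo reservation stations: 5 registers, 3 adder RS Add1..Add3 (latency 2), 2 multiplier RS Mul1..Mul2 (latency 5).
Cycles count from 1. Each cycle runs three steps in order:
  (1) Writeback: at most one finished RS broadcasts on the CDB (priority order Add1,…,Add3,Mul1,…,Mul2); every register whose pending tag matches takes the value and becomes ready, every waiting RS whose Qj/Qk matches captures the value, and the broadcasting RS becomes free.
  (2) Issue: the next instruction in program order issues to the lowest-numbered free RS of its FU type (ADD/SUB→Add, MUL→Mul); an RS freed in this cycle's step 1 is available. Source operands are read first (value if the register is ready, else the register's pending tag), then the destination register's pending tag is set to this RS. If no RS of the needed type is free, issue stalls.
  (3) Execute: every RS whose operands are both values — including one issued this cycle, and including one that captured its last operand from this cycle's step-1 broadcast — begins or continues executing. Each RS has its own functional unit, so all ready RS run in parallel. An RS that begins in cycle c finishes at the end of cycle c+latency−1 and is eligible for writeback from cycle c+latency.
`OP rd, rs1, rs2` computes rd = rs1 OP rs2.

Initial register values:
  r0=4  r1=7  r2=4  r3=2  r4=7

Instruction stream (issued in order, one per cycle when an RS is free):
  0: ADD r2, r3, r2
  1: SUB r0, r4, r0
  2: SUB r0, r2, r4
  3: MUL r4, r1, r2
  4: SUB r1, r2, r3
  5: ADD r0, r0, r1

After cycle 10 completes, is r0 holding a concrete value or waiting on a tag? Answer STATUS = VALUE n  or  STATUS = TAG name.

STATUS = VALUE 3

cycle 1: issue ADD r2<-Add1 // r0:4,r1:7,r2:Add1,r3:2,r4:7
cycle 2: issue SUB r0<-Add2 // r0:Add2,r1:7,r2:Add1,r3:2,r4:7
cycle 3: CDB Add1=6; issue SUB r0<-Add1 // r0:Add1,r1:7,r2:6,r3:2,r4:7
cycle 4: CDB Add2=3; issue MUL r4<-Mul1 // r0:Add1,r1:7,r2:6,r3:2,r4:Mul1
cycle 5: CDB Add1=-1; issue SUB r1<-Add1 // r0:-1,r1:Add1,r2:6,r3:2,r4:Mul1
cycle 6: issue ADD r0<-Add2 // r0:Add2,r1:Add1,r2:6,r3:2,r4:Mul1
cycle 7: CDB Add1=4 // r0:Add2,r1:4,r2:6,r3:2,r4:Mul1
cycle 8: - // r0:Add2,r1:4,r2:6,r3:2,r4:Mul1
cycle 9: CDB Add2=3 // r0:3,r1:4,r2:6,r3:2,r4:Mul1
cycle 10: CDB Mul1=42 // r0:3,r1:4,r2:6,r3:2,r4:42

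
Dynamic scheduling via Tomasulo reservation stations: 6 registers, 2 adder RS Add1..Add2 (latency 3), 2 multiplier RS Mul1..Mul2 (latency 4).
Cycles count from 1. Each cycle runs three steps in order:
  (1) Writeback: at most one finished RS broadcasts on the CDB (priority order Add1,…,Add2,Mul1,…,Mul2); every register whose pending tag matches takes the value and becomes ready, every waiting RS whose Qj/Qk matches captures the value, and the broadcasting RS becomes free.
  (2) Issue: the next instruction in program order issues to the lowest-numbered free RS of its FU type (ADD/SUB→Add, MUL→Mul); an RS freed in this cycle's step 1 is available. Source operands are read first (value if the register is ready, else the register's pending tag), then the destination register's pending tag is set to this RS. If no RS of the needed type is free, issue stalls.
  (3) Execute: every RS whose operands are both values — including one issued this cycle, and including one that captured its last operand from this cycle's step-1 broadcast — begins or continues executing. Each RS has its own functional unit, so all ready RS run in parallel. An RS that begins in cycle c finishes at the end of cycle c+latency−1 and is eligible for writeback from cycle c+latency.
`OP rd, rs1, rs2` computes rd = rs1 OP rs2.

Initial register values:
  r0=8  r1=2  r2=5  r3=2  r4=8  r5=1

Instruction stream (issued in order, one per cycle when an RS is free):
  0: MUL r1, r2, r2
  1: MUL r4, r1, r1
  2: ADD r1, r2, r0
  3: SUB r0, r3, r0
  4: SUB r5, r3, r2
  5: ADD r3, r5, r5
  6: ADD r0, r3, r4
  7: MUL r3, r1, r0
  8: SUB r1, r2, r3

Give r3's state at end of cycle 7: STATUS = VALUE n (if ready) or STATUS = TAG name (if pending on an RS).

c1: issue MUL r1<-Mul1 | r0:8,r1:Mul1,r2:5,r3:2,r4:8,r5:1
c2: issue MUL r4<-Mul2 | r0:8,r1:Mul1,r2:5,r3:2,r4:Mul2,r5:1
c3: issue ADD r1<-Add1 | r0:8,r1:Add1,r2:5,r3:2,r4:Mul2,r5:1
c4: issue SUB r0<-Add2 | r0:Add2,r1:Add1,r2:5,r3:2,r4:Mul2,r5:1
c5: CDB Mul1=25; stall | r0:Add2,r1:Add1,r2:5,r3:2,r4:Mul2,r5:1
c6: CDB Add1=13; issue SUB r5<-Add1 | r0:Add2,r1:13,r2:5,r3:2,r4:Mul2,r5:Add1
c7: CDB Add2=-6; issue ADD r3<-Add2 | r0:-6,r1:13,r2:5,r3:Add2,r4:Mul2,r5:Add1

STATUS = TAG Add2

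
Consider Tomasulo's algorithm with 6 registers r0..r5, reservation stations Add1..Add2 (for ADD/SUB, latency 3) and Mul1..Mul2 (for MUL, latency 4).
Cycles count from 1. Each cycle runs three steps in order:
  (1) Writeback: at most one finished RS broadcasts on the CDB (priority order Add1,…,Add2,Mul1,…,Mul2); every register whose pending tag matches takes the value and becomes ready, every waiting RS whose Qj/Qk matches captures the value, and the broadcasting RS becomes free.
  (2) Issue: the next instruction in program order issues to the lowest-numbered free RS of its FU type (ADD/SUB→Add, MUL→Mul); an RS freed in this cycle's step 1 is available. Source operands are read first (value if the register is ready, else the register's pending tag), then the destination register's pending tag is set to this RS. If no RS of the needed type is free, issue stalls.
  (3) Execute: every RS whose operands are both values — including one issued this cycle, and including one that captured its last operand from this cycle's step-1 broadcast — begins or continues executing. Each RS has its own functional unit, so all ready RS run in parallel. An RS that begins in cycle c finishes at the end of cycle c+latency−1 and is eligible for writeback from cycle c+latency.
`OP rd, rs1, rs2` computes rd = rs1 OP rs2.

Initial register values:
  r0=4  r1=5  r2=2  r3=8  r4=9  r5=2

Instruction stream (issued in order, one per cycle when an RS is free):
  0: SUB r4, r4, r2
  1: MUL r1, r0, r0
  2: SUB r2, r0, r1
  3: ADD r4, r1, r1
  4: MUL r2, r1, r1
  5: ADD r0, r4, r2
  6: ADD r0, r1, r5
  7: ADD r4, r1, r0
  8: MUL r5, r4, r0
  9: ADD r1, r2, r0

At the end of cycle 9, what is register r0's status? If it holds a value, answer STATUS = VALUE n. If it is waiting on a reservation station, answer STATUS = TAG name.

STATUS = TAG Add1

  c1: issue SUB r4<-Add1  regs: r0:4,r1:5,r2:2,r3:8,r4:Add1,r5:2
  c2: issue MUL r1<-Mul1  regs: r0:4,r1:Mul1,r2:2,r3:8,r4:Add1,r5:2
  c3: issue SUB r2<-Add2  regs: r0:4,r1:Mul1,r2:Add2,r3:8,r4:Add1,r5:2
  c4: CDB Add1=7; issue ADD r4<-Add1  regs: r0:4,r1:Mul1,r2:Add2,r3:8,r4:Add1,r5:2
  c5: issue MUL r2<-Mul2  regs: r0:4,r1:Mul1,r2:Mul2,r3:8,r4:Add1,r5:2
  c6: CDB Mul1=16; stall  regs: r0:4,r1:16,r2:Mul2,r3:8,r4:Add1,r5:2
  c7: stall  regs: r0:4,r1:16,r2:Mul2,r3:8,r4:Add1,r5:2
  c8: stall  regs: r0:4,r1:16,r2:Mul2,r3:8,r4:Add1,r5:2
  c9: CDB Add1=32; issue ADD r0<-Add1  regs: r0:Add1,r1:16,r2:Mul2,r3:8,r4:32,r5:2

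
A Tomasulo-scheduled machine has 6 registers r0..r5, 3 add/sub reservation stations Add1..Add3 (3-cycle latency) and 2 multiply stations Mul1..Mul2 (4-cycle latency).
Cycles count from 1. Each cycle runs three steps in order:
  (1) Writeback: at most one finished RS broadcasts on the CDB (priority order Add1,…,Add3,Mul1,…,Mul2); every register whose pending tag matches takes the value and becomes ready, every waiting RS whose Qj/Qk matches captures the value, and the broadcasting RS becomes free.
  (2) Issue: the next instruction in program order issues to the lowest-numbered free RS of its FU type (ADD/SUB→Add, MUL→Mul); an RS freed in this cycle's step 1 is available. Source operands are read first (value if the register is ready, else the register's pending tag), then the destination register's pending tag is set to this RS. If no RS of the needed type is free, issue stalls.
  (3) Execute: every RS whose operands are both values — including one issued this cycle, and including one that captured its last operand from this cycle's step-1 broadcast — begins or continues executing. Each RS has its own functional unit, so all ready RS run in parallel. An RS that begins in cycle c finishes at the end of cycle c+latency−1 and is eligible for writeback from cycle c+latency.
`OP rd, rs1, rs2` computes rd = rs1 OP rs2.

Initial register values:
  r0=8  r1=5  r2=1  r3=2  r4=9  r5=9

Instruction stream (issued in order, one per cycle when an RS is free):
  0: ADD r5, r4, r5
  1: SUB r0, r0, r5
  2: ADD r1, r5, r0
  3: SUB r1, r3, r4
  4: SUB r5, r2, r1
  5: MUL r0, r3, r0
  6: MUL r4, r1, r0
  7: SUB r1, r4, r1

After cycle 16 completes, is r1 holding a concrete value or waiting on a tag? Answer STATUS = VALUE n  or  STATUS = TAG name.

c1: issue ADD r5<-Add1 | r0:8,r1:5,r2:1,r3:2,r4:9,r5:Add1
c2: issue SUB r0<-Add2 | r0:Add2,r1:5,r2:1,r3:2,r4:9,r5:Add1
c3: issue ADD r1<-Add3 | r0:Add2,r1:Add3,r2:1,r3:2,r4:9,r5:Add1
c4: CDB Add1=18; issue SUB r1<-Add1 | r0:Add2,r1:Add1,r2:1,r3:2,r4:9,r5:18
c5: stall | r0:Add2,r1:Add1,r2:1,r3:2,r4:9,r5:18
c6: stall | r0:Add2,r1:Add1,r2:1,r3:2,r4:9,r5:18
c7: CDB Add1=-7; issue SUB r5<-Add1 | r0:Add2,r1:-7,r2:1,r3:2,r4:9,r5:Add1
c8: CDB Add2=-10; issue MUL r0<-Mul1 | r0:Mul1,r1:-7,r2:1,r3:2,r4:9,r5:Add1
c9: issue MUL r4<-Mul2 | r0:Mul1,r1:-7,r2:1,r3:2,r4:Mul2,r5:Add1
c10: CDB Add1=8; issue SUB r1<-Add1 | r0:Mul1,r1:Add1,r2:1,r3:2,r4:Mul2,r5:8
c11: CDB Add3=8 | r0:Mul1,r1:Add1,r2:1,r3:2,r4:Mul2,r5:8
c12: CDB Mul1=-20 | r0:-20,r1:Add1,r2:1,r3:2,r4:Mul2,r5:8
c13: - | r0:-20,r1:Add1,r2:1,r3:2,r4:Mul2,r5:8
c14: - | r0:-20,r1:Add1,r2:1,r3:2,r4:Mul2,r5:8
c15: - | r0:-20,r1:Add1,r2:1,r3:2,r4:Mul2,r5:8
c16: CDB Mul2=140 | r0:-20,r1:Add1,r2:1,r3:2,r4:140,r5:8

STATUS = TAG Add1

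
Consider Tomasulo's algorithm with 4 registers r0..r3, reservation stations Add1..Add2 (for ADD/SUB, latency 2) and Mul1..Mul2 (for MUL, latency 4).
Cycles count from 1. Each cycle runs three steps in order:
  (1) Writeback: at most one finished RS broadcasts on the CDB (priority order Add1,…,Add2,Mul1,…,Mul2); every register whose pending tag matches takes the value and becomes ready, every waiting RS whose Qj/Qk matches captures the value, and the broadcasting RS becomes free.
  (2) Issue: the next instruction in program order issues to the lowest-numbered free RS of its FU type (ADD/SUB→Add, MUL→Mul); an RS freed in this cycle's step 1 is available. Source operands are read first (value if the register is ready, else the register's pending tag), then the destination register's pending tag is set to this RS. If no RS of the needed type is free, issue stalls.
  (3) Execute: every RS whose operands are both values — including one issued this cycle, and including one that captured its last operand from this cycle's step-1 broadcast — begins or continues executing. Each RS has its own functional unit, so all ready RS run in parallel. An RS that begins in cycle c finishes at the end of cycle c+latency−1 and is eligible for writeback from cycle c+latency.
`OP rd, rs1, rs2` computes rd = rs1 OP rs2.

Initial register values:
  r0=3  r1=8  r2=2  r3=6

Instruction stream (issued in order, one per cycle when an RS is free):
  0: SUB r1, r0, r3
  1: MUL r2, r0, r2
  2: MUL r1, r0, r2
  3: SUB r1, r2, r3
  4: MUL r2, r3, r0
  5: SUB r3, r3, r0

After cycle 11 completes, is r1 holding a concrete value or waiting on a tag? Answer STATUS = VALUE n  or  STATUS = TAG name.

c1: issue SUB r1<-Add1 | r0:3,r1:Add1,r2:2,r3:6
c2: issue MUL r2<-Mul1 | r0:3,r1:Add1,r2:Mul1,r3:6
c3: CDB Add1=-3; issue MUL r1<-Mul2 | r0:3,r1:Mul2,r2:Mul1,r3:6
c4: issue SUB r1<-Add1 | r0:3,r1:Add1,r2:Mul1,r3:6
c5: stall | r0:3,r1:Add1,r2:Mul1,r3:6
c6: CDB Mul1=6; issue MUL r2<-Mul1 | r0:3,r1:Add1,r2:Mul1,r3:6
c7: issue SUB r3<-Add2 | r0:3,r1:Add1,r2:Mul1,r3:Add2
c8: CDB Add1=0 | r0:3,r1:0,r2:Mul1,r3:Add2
c9: CDB Add2=3 | r0:3,r1:0,r2:Mul1,r3:3
c10: CDB Mul1=18 | r0:3,r1:0,r2:18,r3:3
c11: CDB Mul2=18 | r0:3,r1:0,r2:18,r3:3

STATUS = VALUE 0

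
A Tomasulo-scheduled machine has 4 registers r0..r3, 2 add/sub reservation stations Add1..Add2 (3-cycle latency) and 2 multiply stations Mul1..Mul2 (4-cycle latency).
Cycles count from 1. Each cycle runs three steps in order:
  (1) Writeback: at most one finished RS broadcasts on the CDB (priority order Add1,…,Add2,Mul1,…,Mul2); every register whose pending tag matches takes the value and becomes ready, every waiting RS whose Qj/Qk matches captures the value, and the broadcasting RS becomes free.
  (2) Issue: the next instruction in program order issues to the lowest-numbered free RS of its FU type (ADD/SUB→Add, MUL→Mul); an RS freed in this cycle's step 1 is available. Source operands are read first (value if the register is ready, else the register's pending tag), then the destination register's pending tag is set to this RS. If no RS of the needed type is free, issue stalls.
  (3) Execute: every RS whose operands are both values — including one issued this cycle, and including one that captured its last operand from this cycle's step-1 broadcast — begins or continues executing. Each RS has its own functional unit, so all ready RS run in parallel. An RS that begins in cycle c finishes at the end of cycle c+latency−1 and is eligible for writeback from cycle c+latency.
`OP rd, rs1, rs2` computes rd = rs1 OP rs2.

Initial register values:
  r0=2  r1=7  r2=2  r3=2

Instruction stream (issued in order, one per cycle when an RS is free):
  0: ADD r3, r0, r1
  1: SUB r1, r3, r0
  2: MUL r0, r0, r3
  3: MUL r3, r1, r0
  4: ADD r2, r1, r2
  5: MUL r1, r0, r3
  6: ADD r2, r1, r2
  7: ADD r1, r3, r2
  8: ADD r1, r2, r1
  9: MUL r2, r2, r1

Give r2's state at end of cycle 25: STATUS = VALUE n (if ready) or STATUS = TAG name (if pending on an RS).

STATUS = TAG Mul1

c1: issue ADD r3<-Add1 | r0:2,r1:7,r2:2,r3:Add1
c2: issue SUB r1<-Add2 | r0:2,r1:Add2,r2:2,r3:Add1
c3: issue MUL r0<-Mul1 | r0:Mul1,r1:Add2,r2:2,r3:Add1
c4: CDB Add1=9; issue MUL r3<-Mul2 | r0:Mul1,r1:Add2,r2:2,r3:Mul2
c5: issue ADD r2<-Add1 | r0:Mul1,r1:Add2,r2:Add1,r3:Mul2
c6: stall | r0:Mul1,r1:Add2,r2:Add1,r3:Mul2
c7: CDB Add2=7; stall | r0:Mul1,r1:7,r2:Add1,r3:Mul2
c8: CDB Mul1=18; issue MUL r1<-Mul1 | r0:18,r1:Mul1,r2:Add1,r3:Mul2
c9: issue ADD r2<-Add2 | r0:18,r1:Mul1,r2:Add2,r3:Mul2
c10: CDB Add1=9; issue ADD r1<-Add1 | r0:18,r1:Add1,r2:Add2,r3:Mul2
c11: stall | r0:18,r1:Add1,r2:Add2,r3:Mul2
c12: CDB Mul2=126; stall | r0:18,r1:Add1,r2:Add2,r3:126
c13: stall | r0:18,r1:Add1,r2:Add2,r3:126
c14: stall | r0:18,r1:Add1,r2:Add2,r3:126
c15: stall | r0:18,r1:Add1,r2:Add2,r3:126
c16: CDB Mul1=2268; stall | r0:18,r1:Add1,r2:Add2,r3:126
c17: stall | r0:18,r1:Add1,r2:Add2,r3:126
c18: stall | r0:18,r1:Add1,r2:Add2,r3:126
c19: CDB Add2=2277; issue ADD r1<-Add2 | r0:18,r1:Add2,r2:2277,r3:126
c20: issue MUL r2<-Mul1 | r0:18,r1:Add2,r2:Mul1,r3:126
c21: - | r0:18,r1:Add2,r2:Mul1,r3:126
c22: CDB Add1=2403 | r0:18,r1:Add2,r2:Mul1,r3:126
c23: - | r0:18,r1:Add2,r2:Mul1,r3:126
c24: - | r0:18,r1:Add2,r2:Mul1,r3:126
c25: CDB Add2=4680 | r0:18,r1:4680,r2:Mul1,r3:126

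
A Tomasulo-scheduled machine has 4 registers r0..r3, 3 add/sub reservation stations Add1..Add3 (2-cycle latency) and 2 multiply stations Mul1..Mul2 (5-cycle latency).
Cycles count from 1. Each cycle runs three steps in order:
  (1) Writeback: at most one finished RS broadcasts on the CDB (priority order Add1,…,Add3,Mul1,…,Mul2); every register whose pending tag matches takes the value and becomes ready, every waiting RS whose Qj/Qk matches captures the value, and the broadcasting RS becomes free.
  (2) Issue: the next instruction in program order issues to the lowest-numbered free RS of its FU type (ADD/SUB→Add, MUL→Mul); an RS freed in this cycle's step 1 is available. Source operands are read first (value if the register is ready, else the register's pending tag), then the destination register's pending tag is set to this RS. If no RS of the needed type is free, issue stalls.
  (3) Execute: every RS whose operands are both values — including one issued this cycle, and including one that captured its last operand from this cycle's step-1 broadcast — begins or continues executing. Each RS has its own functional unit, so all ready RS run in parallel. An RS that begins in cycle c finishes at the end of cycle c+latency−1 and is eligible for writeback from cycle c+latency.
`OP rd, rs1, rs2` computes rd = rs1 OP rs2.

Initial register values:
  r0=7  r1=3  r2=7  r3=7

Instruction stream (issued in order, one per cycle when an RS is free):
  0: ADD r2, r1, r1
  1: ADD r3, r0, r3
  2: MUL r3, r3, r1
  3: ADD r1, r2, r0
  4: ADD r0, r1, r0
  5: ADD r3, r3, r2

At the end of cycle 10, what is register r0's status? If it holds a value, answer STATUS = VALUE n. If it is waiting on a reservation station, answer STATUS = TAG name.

c1: issue ADD r2<-Add1 | r0:7,r1:3,r2:Add1,r3:7
c2: issue ADD r3<-Add2 | r0:7,r1:3,r2:Add1,r3:Add2
c3: CDB Add1=6; issue MUL r3<-Mul1 | r0:7,r1:3,r2:6,r3:Mul1
c4: CDB Add2=14; issue ADD r1<-Add1 | r0:7,r1:Add1,r2:6,r3:Mul1
c5: issue ADD r0<-Add2 | r0:Add2,r1:Add1,r2:6,r3:Mul1
c6: CDB Add1=13; issue ADD r3<-Add1 | r0:Add2,r1:13,r2:6,r3:Add1
c7: - | r0:Add2,r1:13,r2:6,r3:Add1
c8: CDB Add2=20 | r0:20,r1:13,r2:6,r3:Add1
c9: CDB Mul1=42 | r0:20,r1:13,r2:6,r3:Add1
c10: - | r0:20,r1:13,r2:6,r3:Add1

STATUS = VALUE 20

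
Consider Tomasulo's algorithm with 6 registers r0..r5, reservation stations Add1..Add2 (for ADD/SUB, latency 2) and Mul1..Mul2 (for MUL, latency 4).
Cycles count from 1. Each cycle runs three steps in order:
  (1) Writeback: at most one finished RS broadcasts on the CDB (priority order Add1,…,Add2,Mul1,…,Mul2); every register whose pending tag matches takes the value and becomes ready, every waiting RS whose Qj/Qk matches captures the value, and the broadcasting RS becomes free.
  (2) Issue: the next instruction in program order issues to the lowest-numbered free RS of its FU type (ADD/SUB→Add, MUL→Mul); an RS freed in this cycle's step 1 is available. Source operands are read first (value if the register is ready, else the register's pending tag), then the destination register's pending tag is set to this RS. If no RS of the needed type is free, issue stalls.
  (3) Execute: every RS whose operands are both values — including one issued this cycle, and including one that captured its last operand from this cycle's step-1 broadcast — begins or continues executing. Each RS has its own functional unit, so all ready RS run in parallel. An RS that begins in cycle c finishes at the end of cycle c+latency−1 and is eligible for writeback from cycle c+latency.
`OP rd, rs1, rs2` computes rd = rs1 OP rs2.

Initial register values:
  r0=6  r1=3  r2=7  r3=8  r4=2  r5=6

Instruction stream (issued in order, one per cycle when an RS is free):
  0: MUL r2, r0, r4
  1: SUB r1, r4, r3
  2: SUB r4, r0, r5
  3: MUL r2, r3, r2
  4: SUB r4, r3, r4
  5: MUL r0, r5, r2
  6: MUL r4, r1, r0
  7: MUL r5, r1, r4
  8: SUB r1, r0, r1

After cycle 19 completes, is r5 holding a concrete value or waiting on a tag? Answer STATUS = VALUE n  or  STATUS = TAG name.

STATUS = TAG Mul1

c1: issue MUL r2<-Mul1 | r0:6,r1:3,r2:Mul1,r3:8,r4:2,r5:6
c2: issue SUB r1<-Add1 | r0:6,r1:Add1,r2:Mul1,r3:8,r4:2,r5:6
c3: issue SUB r4<-Add2 | r0:6,r1:Add1,r2:Mul1,r3:8,r4:Add2,r5:6
c4: CDB Add1=-6; issue MUL r2<-Mul2 | r0:6,r1:-6,r2:Mul2,r3:8,r4:Add2,r5:6
c5: CDB Add2=0; issue SUB r4<-Add1 | r0:6,r1:-6,r2:Mul2,r3:8,r4:Add1,r5:6
c6: CDB Mul1=12; issue MUL r0<-Mul1 | r0:Mul1,r1:-6,r2:Mul2,r3:8,r4:Add1,r5:6
c7: CDB Add1=8; stall | r0:Mul1,r1:-6,r2:Mul2,r3:8,r4:8,r5:6
c8: stall | r0:Mul1,r1:-6,r2:Mul2,r3:8,r4:8,r5:6
c9: stall | r0:Mul1,r1:-6,r2:Mul2,r3:8,r4:8,r5:6
c10: CDB Mul2=96; issue MUL r4<-Mul2 | r0:Mul1,r1:-6,r2:96,r3:8,r4:Mul2,r5:6
c11: stall | r0:Mul1,r1:-6,r2:96,r3:8,r4:Mul2,r5:6
c12: stall | r0:Mul1,r1:-6,r2:96,r3:8,r4:Mul2,r5:6
c13: stall | r0:Mul1,r1:-6,r2:96,r3:8,r4:Mul2,r5:6
c14: CDB Mul1=576; issue MUL r5<-Mul1 | r0:576,r1:-6,r2:96,r3:8,r4:Mul2,r5:Mul1
c15: issue SUB r1<-Add1 | r0:576,r1:Add1,r2:96,r3:8,r4:Mul2,r5:Mul1
c16: - | r0:576,r1:Add1,r2:96,r3:8,r4:Mul2,r5:Mul1
c17: CDB Add1=582 | r0:576,r1:582,r2:96,r3:8,r4:Mul2,r5:Mul1
c18: CDB Mul2=-3456 | r0:576,r1:582,r2:96,r3:8,r4:-3456,r5:Mul1
c19: - | r0:576,r1:582,r2:96,r3:8,r4:-3456,r5:Mul1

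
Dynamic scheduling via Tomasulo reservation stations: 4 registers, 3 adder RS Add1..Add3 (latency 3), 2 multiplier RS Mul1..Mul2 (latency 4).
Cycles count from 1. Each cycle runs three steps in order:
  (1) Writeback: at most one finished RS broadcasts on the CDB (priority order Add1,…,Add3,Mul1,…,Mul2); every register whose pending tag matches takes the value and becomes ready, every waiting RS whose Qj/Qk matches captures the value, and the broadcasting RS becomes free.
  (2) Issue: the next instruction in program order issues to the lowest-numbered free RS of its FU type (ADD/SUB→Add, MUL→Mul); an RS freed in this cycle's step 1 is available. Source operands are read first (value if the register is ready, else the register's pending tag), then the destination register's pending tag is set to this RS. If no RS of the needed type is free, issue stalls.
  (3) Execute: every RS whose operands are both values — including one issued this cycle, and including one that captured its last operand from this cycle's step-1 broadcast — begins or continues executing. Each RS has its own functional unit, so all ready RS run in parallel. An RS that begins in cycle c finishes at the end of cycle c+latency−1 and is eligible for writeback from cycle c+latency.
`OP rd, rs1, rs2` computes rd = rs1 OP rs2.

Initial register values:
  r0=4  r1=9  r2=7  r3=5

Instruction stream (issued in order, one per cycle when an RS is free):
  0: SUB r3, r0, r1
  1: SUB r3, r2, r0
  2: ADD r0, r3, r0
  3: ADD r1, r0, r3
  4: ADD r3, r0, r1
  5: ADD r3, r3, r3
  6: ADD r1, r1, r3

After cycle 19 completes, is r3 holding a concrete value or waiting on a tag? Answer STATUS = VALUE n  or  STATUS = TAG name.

STATUS = VALUE 34

c1: issue SUB r3<-Add1 | r0:4,r1:9,r2:7,r3:Add1
c2: issue SUB r3<-Add2 | r0:4,r1:9,r2:7,r3:Add2
c3: issue ADD r0<-Add3 | r0:Add3,r1:9,r2:7,r3:Add2
c4: CDB Add1=-5; issue ADD r1<-Add1 | r0:Add3,r1:Add1,r2:7,r3:Add2
c5: CDB Add2=3; issue ADD r3<-Add2 | r0:Add3,r1:Add1,r2:7,r3:Add2
c6: stall | r0:Add3,r1:Add1,r2:7,r3:Add2
c7: stall | r0:Add3,r1:Add1,r2:7,r3:Add2
c8: CDB Add3=7; issue ADD r3<-Add3 | r0:7,r1:Add1,r2:7,r3:Add3
c9: stall | r0:7,r1:Add1,r2:7,r3:Add3
c10: stall | r0:7,r1:Add1,r2:7,r3:Add3
c11: CDB Add1=10; issue ADD r1<-Add1 | r0:7,r1:Add1,r2:7,r3:Add3
c12: - | r0:7,r1:Add1,r2:7,r3:Add3
c13: - | r0:7,r1:Add1,r2:7,r3:Add3
c14: CDB Add2=17 | r0:7,r1:Add1,r2:7,r3:Add3
c15: - | r0:7,r1:Add1,r2:7,r3:Add3
c16: - | r0:7,r1:Add1,r2:7,r3:Add3
c17: CDB Add3=34 | r0:7,r1:Add1,r2:7,r3:34
c18: - | r0:7,r1:Add1,r2:7,r3:34
c19: - | r0:7,r1:Add1,r2:7,r3:34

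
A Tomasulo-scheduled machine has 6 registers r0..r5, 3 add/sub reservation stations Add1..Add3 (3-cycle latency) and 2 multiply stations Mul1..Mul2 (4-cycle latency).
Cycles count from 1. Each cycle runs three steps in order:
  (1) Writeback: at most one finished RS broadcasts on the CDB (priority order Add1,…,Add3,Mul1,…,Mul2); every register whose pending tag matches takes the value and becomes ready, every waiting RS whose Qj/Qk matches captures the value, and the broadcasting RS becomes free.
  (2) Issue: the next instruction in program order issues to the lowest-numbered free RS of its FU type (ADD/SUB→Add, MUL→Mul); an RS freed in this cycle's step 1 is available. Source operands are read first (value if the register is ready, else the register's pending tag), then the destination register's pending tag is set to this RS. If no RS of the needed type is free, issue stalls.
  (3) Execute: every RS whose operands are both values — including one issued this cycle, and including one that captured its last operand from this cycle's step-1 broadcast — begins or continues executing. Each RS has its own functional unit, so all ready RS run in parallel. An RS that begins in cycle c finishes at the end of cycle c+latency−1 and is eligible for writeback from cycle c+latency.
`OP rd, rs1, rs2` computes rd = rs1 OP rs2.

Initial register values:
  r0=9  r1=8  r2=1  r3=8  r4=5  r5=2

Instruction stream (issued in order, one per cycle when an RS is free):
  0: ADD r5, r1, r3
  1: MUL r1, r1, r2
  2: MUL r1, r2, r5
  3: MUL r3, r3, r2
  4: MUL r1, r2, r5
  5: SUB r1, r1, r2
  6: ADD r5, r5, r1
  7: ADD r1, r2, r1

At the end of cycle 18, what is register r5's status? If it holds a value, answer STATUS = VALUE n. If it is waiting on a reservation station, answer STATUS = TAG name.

  c1: issue ADD r5<-Add1  regs: r0:9,r1:8,r2:1,r3:8,r4:5,r5:Add1
  c2: issue MUL r1<-Mul1  regs: r0:9,r1:Mul1,r2:1,r3:8,r4:5,r5:Add1
  c3: issue MUL r1<-Mul2  regs: r0:9,r1:Mul2,r2:1,r3:8,r4:5,r5:Add1
  c4: CDB Add1=16; stall  regs: r0:9,r1:Mul2,r2:1,r3:8,r4:5,r5:16
  c5: stall  regs: r0:9,r1:Mul2,r2:1,r3:8,r4:5,r5:16
  c6: CDB Mul1=8; issue MUL r3<-Mul1  regs: r0:9,r1:Mul2,r2:1,r3:Mul1,r4:5,r5:16
  c7: stall  regs: r0:9,r1:Mul2,r2:1,r3:Mul1,r4:5,r5:16
  c8: CDB Mul2=16; issue MUL r1<-Mul2  regs: r0:9,r1:Mul2,r2:1,r3:Mul1,r4:5,r5:16
  c9: issue SUB r1<-Add1  regs: r0:9,r1:Add1,r2:1,r3:Mul1,r4:5,r5:16
  c10: CDB Mul1=8; issue ADD r5<-Add2  regs: r0:9,r1:Add1,r2:1,r3:8,r4:5,r5:Add2
  c11: issue ADD r1<-Add3  regs: r0:9,r1:Add3,r2:1,r3:8,r4:5,r5:Add2
  c12: CDB Mul2=16  regs: r0:9,r1:Add3,r2:1,r3:8,r4:5,r5:Add2
  c13: -  regs: r0:9,r1:Add3,r2:1,r3:8,r4:5,r5:Add2
  c14: -  regs: r0:9,r1:Add3,r2:1,r3:8,r4:5,r5:Add2
  c15: CDB Add1=15  regs: r0:9,r1:Add3,r2:1,r3:8,r4:5,r5:Add2
  c16: -  regs: r0:9,r1:Add3,r2:1,r3:8,r4:5,r5:Add2
  c17: -  regs: r0:9,r1:Add3,r2:1,r3:8,r4:5,r5:Add2
  c18: CDB Add2=31  regs: r0:9,r1:Add3,r2:1,r3:8,r4:5,r5:31

STATUS = VALUE 31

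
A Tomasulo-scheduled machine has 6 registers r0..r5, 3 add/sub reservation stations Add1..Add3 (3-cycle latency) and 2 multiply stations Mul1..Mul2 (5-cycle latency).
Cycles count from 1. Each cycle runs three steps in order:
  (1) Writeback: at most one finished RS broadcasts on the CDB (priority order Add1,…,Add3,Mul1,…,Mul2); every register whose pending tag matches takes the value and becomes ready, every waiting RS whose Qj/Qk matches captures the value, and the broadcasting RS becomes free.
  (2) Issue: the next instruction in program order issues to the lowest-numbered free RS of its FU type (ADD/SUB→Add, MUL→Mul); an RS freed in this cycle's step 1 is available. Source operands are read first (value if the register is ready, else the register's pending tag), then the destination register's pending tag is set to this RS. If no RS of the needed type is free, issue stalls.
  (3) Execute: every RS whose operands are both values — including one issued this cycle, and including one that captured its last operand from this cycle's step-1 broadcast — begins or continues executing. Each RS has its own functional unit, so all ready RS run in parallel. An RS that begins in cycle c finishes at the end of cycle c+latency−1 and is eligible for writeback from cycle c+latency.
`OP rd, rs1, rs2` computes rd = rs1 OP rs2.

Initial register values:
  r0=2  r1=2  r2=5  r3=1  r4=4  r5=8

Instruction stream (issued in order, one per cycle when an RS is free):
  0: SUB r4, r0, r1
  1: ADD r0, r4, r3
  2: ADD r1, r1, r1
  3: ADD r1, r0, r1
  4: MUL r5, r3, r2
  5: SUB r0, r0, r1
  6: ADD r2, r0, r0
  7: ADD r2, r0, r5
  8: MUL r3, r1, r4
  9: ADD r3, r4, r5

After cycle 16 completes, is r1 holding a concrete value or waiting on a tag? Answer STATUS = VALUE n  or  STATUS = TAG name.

c1: issue SUB r4<-Add1 | r0:2,r1:2,r2:5,r3:1,r4:Add1,r5:8
c2: issue ADD r0<-Add2 | r0:Add2,r1:2,r2:5,r3:1,r4:Add1,r5:8
c3: issue ADD r1<-Add3 | r0:Add2,r1:Add3,r2:5,r3:1,r4:Add1,r5:8
c4: CDB Add1=0; issue ADD r1<-Add1 | r0:Add2,r1:Add1,r2:5,r3:1,r4:0,r5:8
c5: issue MUL r5<-Mul1 | r0:Add2,r1:Add1,r2:5,r3:1,r4:0,r5:Mul1
c6: CDB Add3=4; issue SUB r0<-Add3 | r0:Add3,r1:Add1,r2:5,r3:1,r4:0,r5:Mul1
c7: CDB Add2=1; issue ADD r2<-Add2 | r0:Add3,r1:Add1,r2:Add2,r3:1,r4:0,r5:Mul1
c8: stall | r0:Add3,r1:Add1,r2:Add2,r3:1,r4:0,r5:Mul1
c9: stall | r0:Add3,r1:Add1,r2:Add2,r3:1,r4:0,r5:Mul1
c10: CDB Add1=5; issue ADD r2<-Add1 | r0:Add3,r1:5,r2:Add1,r3:1,r4:0,r5:Mul1
c11: CDB Mul1=5; issue MUL r3<-Mul1 | r0:Add3,r1:5,r2:Add1,r3:Mul1,r4:0,r5:5
c12: stall | r0:Add3,r1:5,r2:Add1,r3:Mul1,r4:0,r5:5
c13: CDB Add3=-4; issue ADD r3<-Add3 | r0:-4,r1:5,r2:Add1,r3:Add3,r4:0,r5:5
c14: - | r0:-4,r1:5,r2:Add1,r3:Add3,r4:0,r5:5
c15: - | r0:-4,r1:5,r2:Add1,r3:Add3,r4:0,r5:5
c16: CDB Add1=1 | r0:-4,r1:5,r2:1,r3:Add3,r4:0,r5:5

STATUS = VALUE 5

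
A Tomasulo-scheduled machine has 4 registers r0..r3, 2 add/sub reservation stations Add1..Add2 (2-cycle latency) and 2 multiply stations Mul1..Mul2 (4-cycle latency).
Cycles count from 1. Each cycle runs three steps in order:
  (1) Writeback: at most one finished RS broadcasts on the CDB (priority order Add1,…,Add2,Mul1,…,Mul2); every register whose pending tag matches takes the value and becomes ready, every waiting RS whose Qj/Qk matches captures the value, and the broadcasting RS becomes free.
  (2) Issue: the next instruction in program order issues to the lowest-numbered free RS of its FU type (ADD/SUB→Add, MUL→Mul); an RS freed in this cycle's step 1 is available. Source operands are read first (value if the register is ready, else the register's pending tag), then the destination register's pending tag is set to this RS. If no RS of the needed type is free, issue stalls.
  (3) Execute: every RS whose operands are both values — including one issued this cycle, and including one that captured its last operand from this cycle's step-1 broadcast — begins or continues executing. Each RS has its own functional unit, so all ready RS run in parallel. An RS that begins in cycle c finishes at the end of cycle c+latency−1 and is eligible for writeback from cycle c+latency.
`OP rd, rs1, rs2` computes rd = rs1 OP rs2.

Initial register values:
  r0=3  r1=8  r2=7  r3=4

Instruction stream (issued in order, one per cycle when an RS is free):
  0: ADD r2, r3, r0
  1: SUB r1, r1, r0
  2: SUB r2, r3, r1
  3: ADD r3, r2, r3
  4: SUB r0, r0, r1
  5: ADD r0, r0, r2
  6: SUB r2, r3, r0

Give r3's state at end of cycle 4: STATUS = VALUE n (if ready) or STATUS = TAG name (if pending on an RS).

  c1: issue ADD r2<-Add1  regs: r0:3,r1:8,r2:Add1,r3:4
  c2: issue SUB r1<-Add2  regs: r0:3,r1:Add2,r2:Add1,r3:4
  c3: CDB Add1=7; issue SUB r2<-Add1  regs: r0:3,r1:Add2,r2:Add1,r3:4
  c4: CDB Add2=5; issue ADD r3<-Add2  regs: r0:3,r1:5,r2:Add1,r3:Add2

STATUS = TAG Add2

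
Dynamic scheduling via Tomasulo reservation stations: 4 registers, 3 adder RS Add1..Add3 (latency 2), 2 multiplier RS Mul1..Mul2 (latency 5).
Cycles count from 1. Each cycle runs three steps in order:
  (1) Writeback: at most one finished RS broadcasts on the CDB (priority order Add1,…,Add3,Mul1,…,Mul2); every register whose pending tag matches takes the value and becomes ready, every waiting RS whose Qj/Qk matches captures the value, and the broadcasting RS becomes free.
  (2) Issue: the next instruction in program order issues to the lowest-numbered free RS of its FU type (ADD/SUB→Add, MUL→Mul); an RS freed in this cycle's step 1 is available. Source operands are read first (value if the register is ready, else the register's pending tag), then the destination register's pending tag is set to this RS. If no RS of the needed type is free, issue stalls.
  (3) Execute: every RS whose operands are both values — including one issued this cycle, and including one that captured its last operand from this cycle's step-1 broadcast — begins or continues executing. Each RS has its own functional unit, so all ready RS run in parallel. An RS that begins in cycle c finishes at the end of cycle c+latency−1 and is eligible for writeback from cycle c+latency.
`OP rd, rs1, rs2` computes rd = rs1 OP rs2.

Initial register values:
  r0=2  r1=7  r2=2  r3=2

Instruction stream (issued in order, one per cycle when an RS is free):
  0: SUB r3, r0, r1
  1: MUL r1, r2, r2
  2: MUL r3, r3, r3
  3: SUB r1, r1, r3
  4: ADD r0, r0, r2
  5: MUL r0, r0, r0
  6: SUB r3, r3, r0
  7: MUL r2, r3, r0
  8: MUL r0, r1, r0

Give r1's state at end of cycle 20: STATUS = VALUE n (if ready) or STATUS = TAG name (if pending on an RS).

STATUS = VALUE -21

  c1: issue SUB r3<-Add1  regs: r0:2,r1:7,r2:2,r3:Add1
  c2: issue MUL r1<-Mul1  regs: r0:2,r1:Mul1,r2:2,r3:Add1
  c3: CDB Add1=-5; issue MUL r3<-Mul2  regs: r0:2,r1:Mul1,r2:2,r3:Mul2
  c4: issue SUB r1<-Add1  regs: r0:2,r1:Add1,r2:2,r3:Mul2
  c5: issue ADD r0<-Add2  regs: r0:Add2,r1:Add1,r2:2,r3:Mul2
  c6: stall  regs: r0:Add2,r1:Add1,r2:2,r3:Mul2
  c7: CDB Add2=4; stall  regs: r0:4,r1:Add1,r2:2,r3:Mul2
  c8: CDB Mul1=4; issue MUL r0<-Mul1  regs: r0:Mul1,r1:Add1,r2:2,r3:Mul2
  c9: CDB Mul2=25; issue SUB r3<-Add2  regs: r0:Mul1,r1:Add1,r2:2,r3:Add2
  c10: issue MUL r2<-Mul2  regs: r0:Mul1,r1:Add1,r2:Mul2,r3:Add2
  c11: CDB Add1=-21; stall  regs: r0:Mul1,r1:-21,r2:Mul2,r3:Add2
  c12: stall  regs: r0:Mul1,r1:-21,r2:Mul2,r3:Add2
  c13: CDB Mul1=16; issue MUL r0<-Mul1  regs: r0:Mul1,r1:-21,r2:Mul2,r3:Add2
  c14: -  regs: r0:Mul1,r1:-21,r2:Mul2,r3:Add2
  c15: CDB Add2=9  regs: r0:Mul1,r1:-21,r2:Mul2,r3:9
  c16: -  regs: r0:Mul1,r1:-21,r2:Mul2,r3:9
  c17: -  regs: r0:Mul1,r1:-21,r2:Mul2,r3:9
  c18: CDB Mul1=-336  regs: r0:-336,r1:-21,r2:Mul2,r3:9
  c19: -  regs: r0:-336,r1:-21,r2:Mul2,r3:9
  c20: CDB Mul2=144  regs: r0:-336,r1:-21,r2:144,r3:9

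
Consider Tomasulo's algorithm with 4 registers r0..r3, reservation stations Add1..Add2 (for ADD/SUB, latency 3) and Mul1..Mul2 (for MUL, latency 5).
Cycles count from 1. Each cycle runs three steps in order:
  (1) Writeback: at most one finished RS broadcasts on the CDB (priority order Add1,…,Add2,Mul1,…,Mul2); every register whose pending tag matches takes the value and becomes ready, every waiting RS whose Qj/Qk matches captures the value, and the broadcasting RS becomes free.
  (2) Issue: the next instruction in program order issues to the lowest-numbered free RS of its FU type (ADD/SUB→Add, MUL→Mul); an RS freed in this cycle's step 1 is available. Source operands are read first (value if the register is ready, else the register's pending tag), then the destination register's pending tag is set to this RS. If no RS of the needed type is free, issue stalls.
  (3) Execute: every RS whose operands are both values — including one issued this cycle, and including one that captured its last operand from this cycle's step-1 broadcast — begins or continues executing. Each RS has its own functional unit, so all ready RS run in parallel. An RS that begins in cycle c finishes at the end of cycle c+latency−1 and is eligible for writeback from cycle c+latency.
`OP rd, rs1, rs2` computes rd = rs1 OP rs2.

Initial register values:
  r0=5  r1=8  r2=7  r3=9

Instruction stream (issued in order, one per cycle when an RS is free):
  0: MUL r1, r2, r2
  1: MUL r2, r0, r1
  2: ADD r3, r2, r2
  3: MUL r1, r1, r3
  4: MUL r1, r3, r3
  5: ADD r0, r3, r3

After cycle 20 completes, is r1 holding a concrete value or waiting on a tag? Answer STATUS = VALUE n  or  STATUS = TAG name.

cycle 1: issue MUL r1<-Mul1 // r0:5,r1:Mul1,r2:7,r3:9
cycle 2: issue MUL r2<-Mul2 // r0:5,r1:Mul1,r2:Mul2,r3:9
cycle 3: issue ADD r3<-Add1 // r0:5,r1:Mul1,r2:Mul2,r3:Add1
cycle 4: stall // r0:5,r1:Mul1,r2:Mul2,r3:Add1
cycle 5: stall // r0:5,r1:Mul1,r2:Mul2,r3:Add1
cycle 6: CDB Mul1=49; issue MUL r1<-Mul1 // r0:5,r1:Mul1,r2:Mul2,r3:Add1
cycle 7: stall // r0:5,r1:Mul1,r2:Mul2,r3:Add1
cycle 8: stall // r0:5,r1:Mul1,r2:Mul2,r3:Add1
cycle 9: stall // r0:5,r1:Mul1,r2:Mul2,r3:Add1
cycle 10: stall // r0:5,r1:Mul1,r2:Mul2,r3:Add1
cycle 11: CDB Mul2=245; issue MUL r1<-Mul2 // r0:5,r1:Mul2,r2:245,r3:Add1
cycle 12: issue ADD r0<-Add2 // r0:Add2,r1:Mul2,r2:245,r3:Add1
cycle 13: - // r0:Add2,r1:Mul2,r2:245,r3:Add1
cycle 14: CDB Add1=490 // r0:Add2,r1:Mul2,r2:245,r3:490
cycle 15: - // r0:Add2,r1:Mul2,r2:245,r3:490
cycle 16: - // r0:Add2,r1:Mul2,r2:245,r3:490
cycle 17: CDB Add2=980 // r0:980,r1:Mul2,r2:245,r3:490
cycle 18: - // r0:980,r1:Mul2,r2:245,r3:490
cycle 19: CDB Mul1=24010 // r0:980,r1:Mul2,r2:245,r3:490
cycle 20: CDB Mul2=240100 // r0:980,r1:240100,r2:245,r3:490

STATUS = VALUE 240100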